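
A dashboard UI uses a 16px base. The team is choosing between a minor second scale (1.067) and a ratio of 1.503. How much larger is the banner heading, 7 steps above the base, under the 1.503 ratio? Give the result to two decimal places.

Minor second: 16.0 × 1.067⁷ = 25.1925px
At 1.503: 16.0 × 1.503⁷ = 277.2253px
Difference: 277.2253 − 25.1925 = 252.0328px

252.03px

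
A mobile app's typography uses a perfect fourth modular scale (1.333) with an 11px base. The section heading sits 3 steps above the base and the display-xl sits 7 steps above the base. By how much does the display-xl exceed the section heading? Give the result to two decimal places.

Step 3: 11.0 × 1.333³ = 26.0545px
Step 7: 11.0 × 1.333⁷ = 82.2628px
Difference: 82.2628 − 26.0545 = 56.2083px

56.21px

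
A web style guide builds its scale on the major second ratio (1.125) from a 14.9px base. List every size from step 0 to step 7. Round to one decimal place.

Step 0: 14.9px
Step 1: 14.9 × 1.125 = 16.8
Step 2: 14.9 × 1.125² = 18.9
Step 3: 14.9 × 1.125³ = 21.2
Step 4: 14.9 × 1.125⁴ = 23.9
Step 5: 14.9 × 1.125⁵ = 26.9
Step 6: 14.9 × 1.125⁶ = 30.2
Step 7: 14.9 × 1.125⁷ = 34.0

14.9px, 16.8px, 18.9px, 21.2px, 23.9px, 26.9px, 30.2px, 34.0px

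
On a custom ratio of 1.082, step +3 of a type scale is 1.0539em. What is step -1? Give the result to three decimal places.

1.0539 ÷ 1.082⁴ = 1.0539 ÷ 1.37059 ≈ 0.769

0.769em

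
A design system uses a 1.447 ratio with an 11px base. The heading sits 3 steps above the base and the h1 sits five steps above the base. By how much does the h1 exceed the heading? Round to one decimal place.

Step 3: 11.0 × 1.447³ = 33.327px
Step 5: 11.0 × 1.447⁵ = 69.781px
Difference: 69.781 − 33.327 = 36.454px

36.5px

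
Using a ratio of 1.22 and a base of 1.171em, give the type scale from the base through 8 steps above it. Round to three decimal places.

1.171em, 1.429em, 1.743em, 2.126em, 2.594em, 3.165em, 3.861em, 4.711em, 5.747em

Step 0: 1.171em
Step 1: 1.171 × 1.22 = 1.429
Step 2: 1.171 × 1.22² = 1.743
Step 3: 1.171 × 1.22³ = 2.126
Step 4: 1.171 × 1.22⁴ = 2.594
Step 5: 1.171 × 1.22⁵ = 3.165
Step 6: 1.171 × 1.22⁶ = 3.861
Step 7: 1.171 × 1.22⁷ = 4.711
Step 8: 1.171 × 1.22⁸ = 5.747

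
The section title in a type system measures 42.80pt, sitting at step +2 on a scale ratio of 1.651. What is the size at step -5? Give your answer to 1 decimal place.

1.3pt

Moving from step +2 to step -5 is 7 steps down, so divide by r⁷.
42.80 ÷ 1.651⁷ = 42.80 ÷ 33.43717 ≈ 1.280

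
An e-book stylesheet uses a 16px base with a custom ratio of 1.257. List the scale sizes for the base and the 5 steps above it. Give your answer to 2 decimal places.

Step 0: 16px
Step 1: 16.0 × 1.257 = 20.11
Step 2: 16.0 × 1.257² = 25.28
Step 3: 16.0 × 1.257³ = 31.78
Step 4: 16.0 × 1.257⁴ = 39.94
Step 5: 16.0 × 1.257⁵ = 50.21

16.00px, 20.11px, 25.28px, 31.78px, 39.94px, 50.21px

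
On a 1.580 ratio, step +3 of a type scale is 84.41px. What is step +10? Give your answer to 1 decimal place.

The gap is 10 − (3) = 7 steps, so the factor is 1.580^7.
84.41 × 1.580⁷ = 84.41 × 24.58100 ≈ 2074.883

2074.9px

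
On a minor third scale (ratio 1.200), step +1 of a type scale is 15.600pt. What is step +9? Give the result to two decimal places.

The gap is 9 − (1) = 8 steps, so the factor is 1.200^8.
15.600 × 1.200⁸ = 15.600 × 4.29982 ≈ 67.077

67.08pt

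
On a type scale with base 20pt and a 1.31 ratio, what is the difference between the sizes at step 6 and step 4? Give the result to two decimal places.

42.18pt

Step 4: 20.0 × 1.31⁴ = 58.9000pt
Step 6: 20.0 × 1.31⁶ = 101.0783pt
Difference: 101.0783 − 58.9000 = 42.1783pt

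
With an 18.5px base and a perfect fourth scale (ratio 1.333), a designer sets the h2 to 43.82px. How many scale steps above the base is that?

1.333ⁿ = 43.82 / 18.5 = 2.3686
n = ln(2.3686) / ln(1.333) = 0.8623 / 0.2874 ≈ 3.00

3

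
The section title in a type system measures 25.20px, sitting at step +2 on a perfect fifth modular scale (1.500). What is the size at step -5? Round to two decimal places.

25.20 ÷ 1.500⁷ = 25.20 ÷ 17.08594 ≈ 1.475

1.47px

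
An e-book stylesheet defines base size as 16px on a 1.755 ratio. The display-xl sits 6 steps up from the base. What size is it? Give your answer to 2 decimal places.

16.0 × 1.755⁶ = 16.0 × 29.21882 ≈ 467.50

467.50px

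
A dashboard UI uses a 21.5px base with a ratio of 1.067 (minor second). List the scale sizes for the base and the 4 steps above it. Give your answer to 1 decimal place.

Step 0: 21.5px
Step 1: 21.5 × 1.067 = 22.9
Step 2: 21.5 × 1.067² = 24.5
Step 3: 21.5 × 1.067³ = 26.1
Step 4: 21.5 × 1.067⁴ = 27.9

21.5px, 22.9px, 24.5px, 26.1px, 27.9px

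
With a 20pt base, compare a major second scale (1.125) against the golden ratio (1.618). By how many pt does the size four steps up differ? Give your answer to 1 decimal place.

105.0pt

Major second: 20.0 × 1.125⁴ = 32.036pt
Golden ratio: 20.0 × 1.618⁴ = 137.071pt
Difference: 137.071 − 32.036 = 105.035pt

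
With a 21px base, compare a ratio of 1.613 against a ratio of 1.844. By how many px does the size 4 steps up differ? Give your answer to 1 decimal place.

At 1.613: 21.0 × 1.613⁴ = 142.153px
At 1.844: 21.0 × 1.844⁴ = 242.808px
Difference: 242.808 − 142.153 = 100.655px

100.7px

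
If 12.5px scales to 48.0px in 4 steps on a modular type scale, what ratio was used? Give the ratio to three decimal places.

1.400

r⁴ = 48.0 / 12.5, so r = (48.0/12.5)^(1/4).
r = 3.8400^(1/4) ≈ 1.3999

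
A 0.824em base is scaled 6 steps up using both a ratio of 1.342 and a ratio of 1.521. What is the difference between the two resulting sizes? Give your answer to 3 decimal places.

At 1.342: 0.824 × 1.342⁶ = 4.81329em
At 1.521: 0.824 × 1.521⁶ = 10.20240em
Difference: 10.20240 − 4.81329 = 5.38911em

5.389em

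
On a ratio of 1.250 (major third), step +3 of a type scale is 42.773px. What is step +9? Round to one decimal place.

42.773 × 1.250⁶ = 42.773 × 3.81470 ≈ 163.166

163.2px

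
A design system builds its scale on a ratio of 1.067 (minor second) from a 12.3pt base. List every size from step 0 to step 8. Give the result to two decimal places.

Step 0: 12.3pt
Step 1: 12.3 × 1.067 = 13.12
Step 2: 12.3 × 1.067² = 14.00
Step 3: 12.3 × 1.067³ = 14.94
Step 4: 12.3 × 1.067⁴ = 15.94
Step 5: 12.3 × 1.067⁵ = 17.01
Step 6: 12.3 × 1.067⁶ = 18.15
Step 7: 12.3 × 1.067⁷ = 19.37
Step 8: 12.3 × 1.067⁸ = 20.66

12.30pt, 13.12pt, 14.00pt, 14.94pt, 15.94pt, 17.01pt, 18.15pt, 19.37pt, 20.66pt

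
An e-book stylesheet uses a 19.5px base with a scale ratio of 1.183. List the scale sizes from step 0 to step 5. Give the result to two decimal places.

19.50px, 23.07px, 27.29px, 32.28px, 38.19px, 45.18px

Step 0: 19.5px
Step 1: 19.5 × 1.183 = 23.07
Step 2: 19.5 × 1.183² = 27.29
Step 3: 19.5 × 1.183³ = 32.28
Step 4: 19.5 × 1.183⁴ = 38.19
Step 5: 19.5 × 1.183⁵ = 45.18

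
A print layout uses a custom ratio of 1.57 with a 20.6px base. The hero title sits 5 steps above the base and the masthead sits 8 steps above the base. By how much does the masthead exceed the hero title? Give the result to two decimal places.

Step 5: 20.6 × 1.57⁵ = 196.5013px
Step 8: 20.6 × 1.57⁸ = 760.4391px
Difference: 760.4391 − 196.5013 = 563.9378px

563.94px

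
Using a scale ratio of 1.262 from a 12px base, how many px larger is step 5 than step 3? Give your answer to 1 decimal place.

14.3px

Step 3: 12.0 × 1.262³ = 24.119px
Step 5: 12.0 × 1.262⁵ = 38.413px
Difference: 38.413 − 24.119 = 14.294px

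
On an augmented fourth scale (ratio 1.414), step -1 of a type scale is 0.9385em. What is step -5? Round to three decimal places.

0.235em

Moving from step -1 to step -5 is 4 steps down, so divide by r⁴.
0.9385 ÷ 1.414⁴ = 0.9385 ÷ 3.99758 ≈ 0.235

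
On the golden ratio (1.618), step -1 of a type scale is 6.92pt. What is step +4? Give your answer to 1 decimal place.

The gap is 4 − (-1) = 5 steps, so the factor is 1.618^5.
6.92 × 1.618⁵ = 6.92 × 11.08901 ≈ 76.736

76.7pt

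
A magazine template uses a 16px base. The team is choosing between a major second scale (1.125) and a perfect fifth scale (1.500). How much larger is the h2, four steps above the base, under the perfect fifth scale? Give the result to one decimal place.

Major second: 16.0 × 1.125⁴ = 25.629px
Perfect fifth: 16.0 × 1.500⁴ = 81.000px
Difference: 81.000 − 25.629 = 55.371px

55.4px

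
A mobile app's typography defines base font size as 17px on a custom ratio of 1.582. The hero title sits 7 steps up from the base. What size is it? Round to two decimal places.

Every step multiplies by the scale ratio.
17.0 × 1.582⁷ = 17.0 × 24.79964 ≈ 421.59

421.59px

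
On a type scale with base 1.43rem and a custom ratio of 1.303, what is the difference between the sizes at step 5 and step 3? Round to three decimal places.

2.208rem

Step 3: 1.43 × 1.303³ = 3.16351rem
Step 5: 1.43 × 1.303⁵ = 5.37104rem
Difference: 5.37104 − 3.16351 = 2.20753rem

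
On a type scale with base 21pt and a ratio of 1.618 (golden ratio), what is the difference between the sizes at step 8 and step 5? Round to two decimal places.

753.52pt

Step 5: 21.0 × 1.618⁵ = 232.8691pt
Step 8: 21.0 × 1.618⁸ = 986.3872pt
Difference: 986.3872 − 232.8691 = 753.5181pt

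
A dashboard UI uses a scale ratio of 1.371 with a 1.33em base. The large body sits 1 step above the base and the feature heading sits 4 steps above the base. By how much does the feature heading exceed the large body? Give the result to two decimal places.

2.88em

Step 1: 1.33 × 1.371 = 1.8234em
Step 4: 1.33 × 1.371⁴ = 4.6990em
Difference: 4.6990 − 1.8234 = 2.8756em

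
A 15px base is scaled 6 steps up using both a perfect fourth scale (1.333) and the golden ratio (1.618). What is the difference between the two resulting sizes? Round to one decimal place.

185.0px

Perfect fourth: 15.0 × 1.333⁶ = 84.153px
Golden ratio: 15.0 × 1.618⁶ = 269.130px
Difference: 269.130 − 84.153 = 184.977px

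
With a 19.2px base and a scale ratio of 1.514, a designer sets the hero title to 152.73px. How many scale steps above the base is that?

5

1.514ⁿ = 152.73 / 19.2 = 7.9547
n = ln(7.9547) / ln(1.514) = 2.0738 / 0.4148 ≈ 5.00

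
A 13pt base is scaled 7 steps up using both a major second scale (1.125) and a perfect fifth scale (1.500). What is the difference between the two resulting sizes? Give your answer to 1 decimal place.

192.5pt

Major second: 13.0 × 1.125⁷ = 29.649pt
Perfect fifth: 13.0 × 1.500⁷ = 222.117pt
Difference: 222.117 − 29.649 = 192.468pt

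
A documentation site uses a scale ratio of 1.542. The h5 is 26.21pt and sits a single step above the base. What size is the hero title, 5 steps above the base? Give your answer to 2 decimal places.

Moving from step +1 to step +5 is 4 steps up, so multiply by r⁴.
26.21 × 1.542⁴ = 26.21 × 5.65376 ≈ 148.185

148.19pt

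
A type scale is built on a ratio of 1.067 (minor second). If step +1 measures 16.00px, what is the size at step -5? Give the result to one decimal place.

The gap is -5 − (1) = -6 steps, so the factor is 1.067^-6.
16.00 ÷ 1.067⁶ = 16.00 ÷ 1.47566 ≈ 10.843

10.8px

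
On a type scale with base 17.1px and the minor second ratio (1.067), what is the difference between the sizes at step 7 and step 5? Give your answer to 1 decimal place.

3.3px

Step 5: 17.1 × 1.067⁵ = 23.649px
Step 7: 17.1 × 1.067⁷ = 26.924px
Difference: 26.924 − 23.649 = 3.275px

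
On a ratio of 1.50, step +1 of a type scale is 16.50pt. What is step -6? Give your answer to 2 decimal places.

0.97pt

16.50 ÷ 1.50⁷ = 16.50 ÷ 17.08594 ≈ 0.966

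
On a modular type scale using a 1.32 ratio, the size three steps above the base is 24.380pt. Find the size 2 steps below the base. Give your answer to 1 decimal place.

6.1pt

24.380 ÷ 1.32⁵ = 24.380 ÷ 4.00746 ≈ 6.084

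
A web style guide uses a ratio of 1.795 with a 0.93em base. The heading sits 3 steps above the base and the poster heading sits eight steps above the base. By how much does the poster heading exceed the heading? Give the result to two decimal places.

94.85em

Step 3: 0.93 × 1.795³ = 5.3787em
Step 8: 0.93 × 1.795⁸ = 100.2302em
Difference: 100.2302 − 5.3787 = 94.8515em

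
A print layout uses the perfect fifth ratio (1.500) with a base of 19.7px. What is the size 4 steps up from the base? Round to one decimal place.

19.7 × 1.500⁴ = 19.7 × 5.06250 ≈ 99.73

99.7px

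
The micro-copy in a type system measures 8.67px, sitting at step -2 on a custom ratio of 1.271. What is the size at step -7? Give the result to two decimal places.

2.61px

The gap is -7 − (-2) = -5 steps, so the factor is 1.271^-5.
8.67 ÷ 1.271⁵ = 8.67 ÷ 3.31686 ≈ 2.614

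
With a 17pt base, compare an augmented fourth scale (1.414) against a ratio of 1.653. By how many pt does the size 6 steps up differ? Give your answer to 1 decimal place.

Augmented fourth: 17.0 × 1.414⁶ = 135.877pt
At 1.653: 17.0 × 1.653⁶ = 346.806pt
Difference: 346.806 − 135.877 = 210.929pt

210.9pt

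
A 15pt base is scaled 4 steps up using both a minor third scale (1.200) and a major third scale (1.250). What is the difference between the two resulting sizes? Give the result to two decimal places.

5.52pt

Minor third: 15.0 × 1.200⁴ = 31.1040pt
Major third: 15.0 × 1.250⁴ = 36.6211pt
Difference: 36.6211 − 31.1040 = 5.5171pt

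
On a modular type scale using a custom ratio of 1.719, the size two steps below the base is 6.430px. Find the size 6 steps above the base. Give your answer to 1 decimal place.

490.3px

6.430 × 1.719⁸ = 6.430 × 76.24424 ≈ 490.250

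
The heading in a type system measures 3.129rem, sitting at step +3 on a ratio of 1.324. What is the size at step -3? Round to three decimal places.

3.129 ÷ 1.324⁶ = 3.129 ÷ 5.38676 ≈ 0.581

0.581rem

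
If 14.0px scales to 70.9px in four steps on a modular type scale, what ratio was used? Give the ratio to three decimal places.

The ratio satisfies 14.0 × r⁴ = 70.9, so r = (70.9 / 14.0)^(1/4).
r = 5.0643^(1/4) ≈ 1.5001

1.500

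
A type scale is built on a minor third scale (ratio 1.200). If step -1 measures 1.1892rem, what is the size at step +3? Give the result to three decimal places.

2.466rem

The gap is 3 − (-1) = 4 steps, so the factor is 1.200^4.
1.1892 × 1.200⁴ = 1.1892 × 2.07360 ≈ 2.466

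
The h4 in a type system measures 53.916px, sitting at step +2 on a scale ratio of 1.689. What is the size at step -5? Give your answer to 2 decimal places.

1.38px

Moving from step +2 to step -5 is 7 steps down, so divide by r⁷.
53.916 ÷ 1.689⁷ = 53.916 ÷ 39.21097 ≈ 1.375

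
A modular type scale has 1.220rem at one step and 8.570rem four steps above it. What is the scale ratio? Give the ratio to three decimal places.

The ratio satisfies 1.220 × r⁴ = 8.570, so r = (8.570 / 1.220)^(1/4).
r = 7.0246^(1/4) ≈ 1.6280

1.628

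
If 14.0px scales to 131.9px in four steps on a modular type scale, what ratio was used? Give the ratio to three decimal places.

The ratio satisfies 14.0 × r⁴ = 131.9, so r = (131.9 / 14.0)^(1/4).
r = 9.4214^(1/4) ≈ 1.7520

1.752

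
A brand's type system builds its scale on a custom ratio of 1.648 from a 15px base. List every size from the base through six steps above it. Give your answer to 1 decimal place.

Step 0: 15px
Step 1: 15.0 × 1.648 = 24.7
Step 2: 15.0 × 1.648² = 40.7
Step 3: 15.0 × 1.648³ = 67.1
Step 4: 15.0 × 1.648⁴ = 110.6
Step 5: 15.0 × 1.648⁵ = 182.3
Step 6: 15.0 × 1.648⁶ = 300.5

15.0px, 24.7px, 40.7px, 67.1px, 110.6px, 182.3px, 300.5px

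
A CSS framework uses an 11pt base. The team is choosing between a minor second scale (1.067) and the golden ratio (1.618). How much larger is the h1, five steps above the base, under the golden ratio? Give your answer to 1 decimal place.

106.8pt

Minor second: 11.0 × 1.067⁵ = 15.213pt
Golden ratio: 11.0 × 1.618⁵ = 121.979pt
Difference: 121.979 − 15.213 = 106.766pt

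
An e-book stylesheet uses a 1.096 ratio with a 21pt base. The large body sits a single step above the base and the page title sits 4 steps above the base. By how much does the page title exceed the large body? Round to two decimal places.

Step 1: 21.0 × 1.096 = 23.0160pt
Step 4: 21.0 × 1.096⁴ = 30.3013pt
Difference: 30.3013 − 23.0160 = 7.2853pt

7.29pt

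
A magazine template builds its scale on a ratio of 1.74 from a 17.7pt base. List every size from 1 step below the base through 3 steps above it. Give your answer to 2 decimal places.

10.17pt, 17.70pt, 30.80pt, 53.59pt, 93.24pt

Step -1: 17.7 ÷ 1.74 = 10.17
Step 0: 17.7pt
Step 1: 17.7 × 1.74 = 30.80
Step 2: 17.7 × 1.74² = 53.59
Step 3: 17.7 × 1.74³ = 93.24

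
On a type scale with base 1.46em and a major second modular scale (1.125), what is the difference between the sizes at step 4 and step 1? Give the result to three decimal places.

Step 1: 1.46 × 1.125 = 1.64250em
Step 4: 1.46 × 1.125⁴ = 2.33864em
Difference: 2.33864 − 1.64250 = 0.69614em

0.696em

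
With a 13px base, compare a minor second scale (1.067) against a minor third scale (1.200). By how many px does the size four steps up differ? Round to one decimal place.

Minor second: 13.0 × 1.067⁴ = 16.850px
Minor third: 13.0 × 1.200⁴ = 26.957px
Difference: 26.957 − 16.850 = 10.107px

10.1px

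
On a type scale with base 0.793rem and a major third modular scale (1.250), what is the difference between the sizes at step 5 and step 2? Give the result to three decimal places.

1.181rem

Step 2: 0.793 × 1.250² = 1.23906rem
Step 5: 0.793 × 1.250⁵ = 2.42004rem
Difference: 2.42004 − 1.23906 = 1.18098rem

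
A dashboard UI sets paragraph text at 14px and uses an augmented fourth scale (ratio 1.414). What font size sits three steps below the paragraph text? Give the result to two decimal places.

Each step on a modular scale multiplies by the ratio, so the size n steps from the base is base × ratioⁿ.
14.0 ÷ 1.414³ = 14.0 ÷ 2.82715 ≈ 4.95

4.95px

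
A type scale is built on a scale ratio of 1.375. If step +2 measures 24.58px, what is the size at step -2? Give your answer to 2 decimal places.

6.88px

24.58 ÷ 1.375⁴ = 24.58 ÷ 3.57446 ≈ 6.877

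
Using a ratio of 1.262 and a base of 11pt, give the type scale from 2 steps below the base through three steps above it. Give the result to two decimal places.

Step -2: 11.0 ÷ 1.262² = 6.91
Step -1: 11.0 ÷ 1.262 = 8.72
Step 0: 11pt
Step 1: 11.0 × 1.262 = 13.88
Step 2: 11.0 × 1.262² = 17.52
Step 3: 11.0 × 1.262³ = 22.11

6.91pt, 8.72pt, 11.00pt, 13.88pt, 17.52pt, 22.11pt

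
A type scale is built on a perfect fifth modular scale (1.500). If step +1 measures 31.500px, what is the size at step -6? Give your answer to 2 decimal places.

The gap is -6 − (1) = -7 steps, so the factor is 1.500^-7.
31.500 ÷ 1.500⁷ = 31.500 ÷ 17.08594 ≈ 1.844

1.84px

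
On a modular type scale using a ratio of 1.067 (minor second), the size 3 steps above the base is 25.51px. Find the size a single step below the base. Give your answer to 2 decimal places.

Moving from step +3 to step -1 is 4 steps down, so divide by r⁴.
25.51 ÷ 1.067⁴ = 25.51 ÷ 1.29616 ≈ 19.681

19.68px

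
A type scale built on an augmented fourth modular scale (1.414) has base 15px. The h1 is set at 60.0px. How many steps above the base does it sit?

1.414ⁿ = 60.0 / 15 = 4.0000
n = ln(4.0000) / ln(1.414) = 1.3863 / 0.3464 ≈ 4.00

4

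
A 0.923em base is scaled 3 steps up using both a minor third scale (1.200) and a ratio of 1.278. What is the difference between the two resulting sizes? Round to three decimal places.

Minor third: 0.923 × 1.200³ = 1.59494em
At 1.278: 0.923 × 1.278³ = 1.92661em
Difference: 1.92661 − 1.59494 = 0.33167em

0.332em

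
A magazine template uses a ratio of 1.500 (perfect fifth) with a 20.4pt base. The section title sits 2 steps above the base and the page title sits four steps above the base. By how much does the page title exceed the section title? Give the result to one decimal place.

57.4pt

Step 2: 20.4 × 1.500² = 45.900pt
Step 4: 20.4 × 1.500⁴ = 103.275pt
Difference: 103.275 − 45.900 = 57.375pt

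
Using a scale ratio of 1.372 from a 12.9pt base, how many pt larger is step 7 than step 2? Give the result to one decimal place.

Step 2: 12.9 × 1.372² = 24.283pt
Step 7: 12.9 × 1.372⁷ = 118.051pt
Difference: 118.051 − 24.283 = 93.768pt

93.8pt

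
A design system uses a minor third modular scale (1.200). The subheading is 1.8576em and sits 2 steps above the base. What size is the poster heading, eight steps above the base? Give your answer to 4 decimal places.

Moving from step +2 to step +8 is 6 steps up, so multiply by r⁶.
1.8576 × 1.200⁶ = 1.8576 × 2.98598 ≈ 5.5468

5.5468em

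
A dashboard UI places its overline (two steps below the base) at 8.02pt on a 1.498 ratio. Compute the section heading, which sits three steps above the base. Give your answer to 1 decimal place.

60.5pt

8.02 × 1.498⁵ = 8.02 × 7.54326 ≈ 60.497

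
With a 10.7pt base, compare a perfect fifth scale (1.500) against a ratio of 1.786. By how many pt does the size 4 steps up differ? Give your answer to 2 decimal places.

Perfect fifth: 10.7 × 1.500⁴ = 54.1687pt
At 1.786: 10.7 × 1.786⁴ = 108.8703pt
Difference: 108.8703 − 54.1687 = 54.7016pt

54.70pt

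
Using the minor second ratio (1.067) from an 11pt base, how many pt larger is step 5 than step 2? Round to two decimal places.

2.69pt

Step 2: 11.0 × 1.067² = 12.5234pt
Step 5: 11.0 × 1.067⁵ = 15.2130pt
Difference: 15.2130 − 12.5234 = 2.6896pt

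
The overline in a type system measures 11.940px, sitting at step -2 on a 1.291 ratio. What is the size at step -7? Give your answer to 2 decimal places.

3.33px

Moving from step -2 to step -7 is 5 steps down, so divide by r⁵.
11.940 ÷ 1.291⁵ = 11.940 ÷ 3.58617 ≈ 3.329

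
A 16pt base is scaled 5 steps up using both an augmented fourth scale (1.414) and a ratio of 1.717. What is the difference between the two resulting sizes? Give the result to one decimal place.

Augmented fourth: 16.0 × 1.414⁵ = 90.441pt
At 1.717: 16.0 × 1.717⁵ = 238.765pt
Difference: 238.765 − 90.441 = 148.324pt

148.3pt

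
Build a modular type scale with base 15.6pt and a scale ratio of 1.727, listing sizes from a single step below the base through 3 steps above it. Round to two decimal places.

Step -1: 15.6 ÷ 1.727 = 9.03
Step 0: 15.6pt
Step 1: 15.6 × 1.727 = 26.94
Step 2: 15.6 × 1.727² = 46.53
Step 3: 15.6 × 1.727³ = 80.35

9.03pt, 15.60pt, 26.94pt, 46.53pt, 80.35pt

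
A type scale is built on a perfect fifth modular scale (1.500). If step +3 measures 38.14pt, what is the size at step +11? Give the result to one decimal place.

977.5pt

Moving from step +3 to step +11 is 8 steps up, so multiply by r⁸.
38.14 × 1.500⁸ = 38.14 × 25.62891 ≈ 977.486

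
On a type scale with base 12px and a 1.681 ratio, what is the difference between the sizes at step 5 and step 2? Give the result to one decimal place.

127.2px

Step 2: 12.0 × 1.681² = 33.909px
Step 5: 12.0 × 1.681⁵ = 161.072px
Difference: 161.072 − 33.909 = 127.163px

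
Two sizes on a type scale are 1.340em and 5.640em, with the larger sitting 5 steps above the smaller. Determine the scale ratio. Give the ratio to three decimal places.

1.333

The ratio satisfies 1.340 × r⁵ = 5.640, so r = (5.640 / 1.340)^(1/5).
r = 4.2090^(1/5) ≈ 1.3330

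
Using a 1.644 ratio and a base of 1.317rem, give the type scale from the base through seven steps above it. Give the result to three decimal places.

Step 0: 1.317rem
Step 1: 1.317 × 1.644 = 2.165
Step 2: 1.317 × 1.644² = 3.560
Step 3: 1.317 × 1.644³ = 5.852
Step 4: 1.317 × 1.644⁴ = 9.620
Step 5: 1.317 × 1.644⁵ = 15.816
Step 6: 1.317 × 1.644⁶ = 26.001
Step 7: 1.317 × 1.644⁷ = 42.746

1.317rem, 2.165rem, 3.560rem, 5.852rem, 9.620rem, 15.816rem, 26.001rem, 42.746rem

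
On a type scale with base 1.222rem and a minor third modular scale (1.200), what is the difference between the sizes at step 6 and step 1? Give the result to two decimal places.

Step 1: 1.222 × 1.200 = 1.4664rem
Step 6: 1.222 × 1.200⁶ = 3.6489rem
Difference: 3.6489 − 1.4664 = 2.1825rem

2.18rem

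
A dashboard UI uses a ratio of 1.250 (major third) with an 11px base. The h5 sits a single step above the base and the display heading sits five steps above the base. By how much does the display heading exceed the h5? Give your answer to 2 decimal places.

19.82px

Step 1: 11.0 × 1.250 = 13.7500px
Step 5: 11.0 × 1.250⁵ = 33.5693px
Difference: 33.5693 − 13.7500 = 19.8193px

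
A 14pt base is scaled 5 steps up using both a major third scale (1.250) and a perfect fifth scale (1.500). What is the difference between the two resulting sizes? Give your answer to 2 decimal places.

Major third: 14.0 × 1.250⁵ = 42.7246pt
Perfect fifth: 14.0 × 1.500⁵ = 106.3125pt
Difference: 106.3125 − 42.7246 = 63.5879pt

63.59pt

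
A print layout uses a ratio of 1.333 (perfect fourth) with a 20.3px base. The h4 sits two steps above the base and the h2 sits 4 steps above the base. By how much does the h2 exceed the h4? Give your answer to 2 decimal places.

Step 2: 20.3 × 1.333² = 36.0708px
Step 4: 20.3 × 1.333⁴ = 64.0939px
Difference: 64.0939 − 36.0708 = 28.0231px

28.02px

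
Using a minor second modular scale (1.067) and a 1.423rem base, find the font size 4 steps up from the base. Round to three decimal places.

A modular type scale is a geometric sequence: sizeₙ = base × rⁿ.
1.423 × 1.067⁴ = 1.423 × 1.29616 ≈ 1.844

1.844rem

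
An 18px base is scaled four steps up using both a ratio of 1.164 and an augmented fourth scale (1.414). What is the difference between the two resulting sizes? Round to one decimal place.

At 1.164: 18.0 × 1.164⁴ = 33.043px
Augmented fourth: 18.0 × 1.414⁴ = 71.957px
Difference: 71.957 − 33.043 = 38.914px

38.9px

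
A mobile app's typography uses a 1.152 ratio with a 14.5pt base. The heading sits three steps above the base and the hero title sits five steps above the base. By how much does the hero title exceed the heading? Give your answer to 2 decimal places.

Step 3: 14.5 × 1.152³ = 22.1679pt
Step 5: 14.5 × 1.152⁵ = 29.4192pt
Difference: 29.4192 − 22.1679 = 7.2513pt

7.25pt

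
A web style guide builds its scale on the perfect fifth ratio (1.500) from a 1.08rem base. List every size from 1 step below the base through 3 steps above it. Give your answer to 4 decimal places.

Step -1: 1.08 ÷ 1.500 = 0.7200
Step 0: 1.08rem
Step 1: 1.08 × 1.500 = 1.6200
Step 2: 1.08 × 1.500² = 2.4300
Step 3: 1.08 × 1.500³ = 3.6450

0.7200rem, 1.0800rem, 1.6200rem, 2.4300rem, 3.6450rem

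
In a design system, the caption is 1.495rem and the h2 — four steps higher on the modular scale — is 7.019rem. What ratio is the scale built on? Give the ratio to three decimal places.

1.472

r⁴ = 7.019 / 1.495, so r = (7.019/1.495)^(1/4).
r = 4.6950^(1/4) ≈ 1.4720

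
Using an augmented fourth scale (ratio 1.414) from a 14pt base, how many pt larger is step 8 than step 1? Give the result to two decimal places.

Step 1: 14.0 × 1.414 = 19.7960pt
Step 8: 14.0 × 1.414⁸ = 223.7295pt
Difference: 223.7295 − 19.7960 = 203.9335pt

203.93pt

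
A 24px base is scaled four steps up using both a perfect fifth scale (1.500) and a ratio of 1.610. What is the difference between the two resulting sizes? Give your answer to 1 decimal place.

39.8px

Perfect fifth: 24.0 × 1.500⁴ = 121.500px
At 1.610: 24.0 × 1.610⁴ = 161.256px
Difference: 161.256 − 121.500 = 39.756px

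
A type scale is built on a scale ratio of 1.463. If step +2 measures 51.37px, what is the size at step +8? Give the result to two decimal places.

The gap is 8 − (2) = 6 steps, so the factor is 1.463^6.
51.37 × 1.463⁶ = 51.37 × 9.80541 ≈ 503.704

503.70px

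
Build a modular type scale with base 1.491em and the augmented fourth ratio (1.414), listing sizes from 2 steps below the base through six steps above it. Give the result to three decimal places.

Step -2: 1.491 ÷ 1.414² = 0.746
Step -1: 1.491 ÷ 1.414 = 1.054
Step 0: 1.491em
Step 1: 1.491 × 1.414 = 2.108
Step 2: 1.491 × 1.414² = 2.981
Step 3: 1.491 × 1.414³ = 4.215
Step 4: 1.491 × 1.414⁴ = 5.960
Step 5: 1.491 × 1.414⁵ = 8.428
Step 6: 1.491 × 1.414⁶ = 11.917

0.746em, 1.054em, 1.491em, 2.108em, 2.981em, 4.215em, 5.960em, 8.428em, 11.917em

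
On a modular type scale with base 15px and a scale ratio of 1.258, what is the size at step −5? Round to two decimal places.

15.0 ÷ 1.258⁵ = 15.0 ÷ 3.15067 ≈ 4.76

4.76px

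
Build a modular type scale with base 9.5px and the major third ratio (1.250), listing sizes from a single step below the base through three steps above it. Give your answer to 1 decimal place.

Step -1: 9.5 ÷ 1.250 = 7.6
Step 0: 9.5px
Step 1: 9.5 × 1.250 = 11.9
Step 2: 9.5 × 1.250² = 14.8
Step 3: 9.5 × 1.250³ = 18.6

7.6px, 9.5px, 11.9px, 14.8px, 18.6px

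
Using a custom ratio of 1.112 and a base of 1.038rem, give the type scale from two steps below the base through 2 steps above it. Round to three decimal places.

Step -2: 1.038 ÷ 1.112² = 0.839
Step -1: 1.038 ÷ 1.112 = 0.933
Step 0: 1.038rem
Step 1: 1.038 × 1.112 = 1.154
Step 2: 1.038 × 1.112² = 1.284

0.839rem, 0.933rem, 1.038rem, 1.154rem, 1.284rem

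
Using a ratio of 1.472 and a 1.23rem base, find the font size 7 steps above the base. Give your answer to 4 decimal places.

18.4187rem

Each step on a modular scale multiplies by the ratio, so the size n steps from the base is base × ratioⁿ.
1.23 × 1.472⁷ = 1.23 × 14.97458 ≈ 18.4187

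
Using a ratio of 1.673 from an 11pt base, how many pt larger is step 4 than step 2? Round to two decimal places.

Step 2: 11.0 × 1.673² = 30.7882pt
Step 4: 11.0 × 1.673⁴ = 86.1740pt
Difference: 86.1740 − 30.7882 = 55.3858pt

55.39pt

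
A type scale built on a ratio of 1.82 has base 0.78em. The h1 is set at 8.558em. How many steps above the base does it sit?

4

1.82ⁿ = 8.558 / 0.78 = 10.9718
n = ln(10.9718) / ln(1.82) = 2.3953 / 0.5988 ≈ 4.00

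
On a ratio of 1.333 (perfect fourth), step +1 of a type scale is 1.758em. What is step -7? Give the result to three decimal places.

0.176em

The gap is -7 − (1) = -8 steps, so the factor is 1.333^-8.
1.758 ÷ 1.333⁸ = 1.758 ÷ 9.96876 ≈ 0.176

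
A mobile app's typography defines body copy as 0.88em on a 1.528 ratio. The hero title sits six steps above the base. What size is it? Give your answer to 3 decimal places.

0.88 × 1.528⁶ = 0.88 × 12.72741 ≈ 11.200

11.200em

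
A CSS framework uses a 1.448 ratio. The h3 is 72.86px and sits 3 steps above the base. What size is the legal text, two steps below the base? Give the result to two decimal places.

72.86 ÷ 1.448⁵ = 72.86 ÷ 6.36565 ≈ 11.446

11.45px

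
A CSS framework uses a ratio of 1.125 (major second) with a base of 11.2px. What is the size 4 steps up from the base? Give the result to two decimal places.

11.2 × 1.125⁴ = 11.2 × 1.60181 ≈ 17.94

17.94px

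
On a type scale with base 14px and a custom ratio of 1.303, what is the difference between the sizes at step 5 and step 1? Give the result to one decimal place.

34.3px

Step 1: 14.0 × 1.303 = 18.242px
Step 5: 14.0 × 1.303⁵ = 52.584px
Difference: 52.584 − 18.242 = 34.342px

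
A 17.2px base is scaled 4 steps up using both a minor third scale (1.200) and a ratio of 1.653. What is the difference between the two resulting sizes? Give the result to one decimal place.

92.8px

Minor third: 17.2 × 1.200⁴ = 35.666px
At 1.653: 17.2 × 1.653⁴ = 128.416px
Difference: 128.416 − 35.666 = 92.750px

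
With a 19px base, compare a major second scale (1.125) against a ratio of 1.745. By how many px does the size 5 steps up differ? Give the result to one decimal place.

Major second: 19.0 × 1.125⁵ = 34.239px
At 1.745: 19.0 × 1.745⁵ = 307.419px
Difference: 307.419 − 34.239 = 273.180px

273.2px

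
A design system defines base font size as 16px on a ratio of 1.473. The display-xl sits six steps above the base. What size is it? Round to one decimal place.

A modular type scale is a geometric sequence: sizeₙ = base × rⁿ.
16.0 × 1.473⁶ = 16.0 × 10.21449 ≈ 163.43

163.4px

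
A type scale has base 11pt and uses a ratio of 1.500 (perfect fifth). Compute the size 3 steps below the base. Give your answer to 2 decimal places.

3.26pt

Every step multiplies by the scale ratio.
11.0 ÷ 1.500³ = 11.0 ÷ 3.37500 ≈ 3.26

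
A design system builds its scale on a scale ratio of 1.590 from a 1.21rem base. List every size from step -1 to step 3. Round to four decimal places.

Step -1: 1.21 ÷ 1.590 = 0.7610
Step 0: 1.21rem
Step 1: 1.21 × 1.590 = 1.9239
Step 2: 1.21 × 1.590² = 3.0590
Step 3: 1.21 × 1.590³ = 4.8638

0.7610rem, 1.2100rem, 1.9239rem, 3.0590rem, 4.8638rem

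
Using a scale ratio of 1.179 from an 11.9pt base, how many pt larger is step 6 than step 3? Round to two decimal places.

12.46pt

Step 3: 11.9 × 1.179³ = 19.5024pt
Step 6: 11.9 × 1.179⁶ = 31.9617pt
Difference: 31.9617 − 19.5024 = 12.4593pt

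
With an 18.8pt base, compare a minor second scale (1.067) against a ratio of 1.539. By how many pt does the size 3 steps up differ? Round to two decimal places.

Minor second: 18.8 × 1.067³ = 22.8376pt
At 1.539: 18.8 × 1.539³ = 68.5289pt
Difference: 68.5289 − 22.8376 = 45.6913pt

45.69pt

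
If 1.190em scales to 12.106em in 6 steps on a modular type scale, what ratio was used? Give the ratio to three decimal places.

1.472

r⁶ = 12.106 / 1.190, so r = (12.106/1.190)^(1/6).
r = 10.1731^(1/6) ≈ 1.4720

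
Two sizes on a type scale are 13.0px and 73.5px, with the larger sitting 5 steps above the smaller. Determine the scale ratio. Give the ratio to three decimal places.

1.414

r⁵ = 73.5 / 13.0, so r = (73.5/13.0)^(1/5).
r = 5.6538^(1/5) ≈ 1.4141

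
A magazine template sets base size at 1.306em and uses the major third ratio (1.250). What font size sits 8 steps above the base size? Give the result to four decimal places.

Every step multiplies by the scale ratio.
1.306 × 1.250⁸ = 1.306 × 5.96046 ≈ 7.7844

7.7844em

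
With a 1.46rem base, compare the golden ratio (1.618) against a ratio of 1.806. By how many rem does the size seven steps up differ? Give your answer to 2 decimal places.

Golden ratio: 1.46 × 1.618⁷ = 42.3841rem
At 1.806: 1.46 × 1.806⁷ = 91.4907rem
Difference: 91.4907 − 42.3841 = 49.1066rem

49.11rem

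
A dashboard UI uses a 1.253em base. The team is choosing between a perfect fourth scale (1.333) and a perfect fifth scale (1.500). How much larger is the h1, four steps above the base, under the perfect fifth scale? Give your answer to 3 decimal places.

Perfect fourth: 1.253 × 1.333⁴ = 3.95614em
Perfect fifth: 1.253 × 1.500⁴ = 6.34331em
Difference: 6.34331 − 3.95614 = 2.38717em

2.387em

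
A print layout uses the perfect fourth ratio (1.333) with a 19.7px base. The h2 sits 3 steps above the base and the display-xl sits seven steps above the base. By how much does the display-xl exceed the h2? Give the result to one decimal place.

Step 3: 19.7 × 1.333³ = 46.661px
Step 7: 19.7 × 1.333⁷ = 147.325px
Difference: 147.325 − 46.661 = 100.664px

100.7px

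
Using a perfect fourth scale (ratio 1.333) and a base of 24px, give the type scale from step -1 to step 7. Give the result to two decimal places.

Step -1: 24.0 ÷ 1.333 = 18.00
Step 0: 24px
Step 1: 24.0 × 1.333 = 31.99
Step 2: 24.0 × 1.333² = 42.65
Step 3: 24.0 × 1.333³ = 56.85
Step 4: 24.0 × 1.333⁴ = 75.78
Step 5: 24.0 × 1.333⁵ = 101.01
Step 6: 24.0 × 1.333⁶ = 134.65
Step 7: 24.0 × 1.333⁷ = 179.48

18.00px, 24.00px, 31.99px, 42.65px, 56.85px, 75.78px, 101.01px, 134.65px, 179.48px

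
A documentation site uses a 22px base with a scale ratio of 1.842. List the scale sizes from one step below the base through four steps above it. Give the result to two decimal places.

Step -1: 22.0 ÷ 1.842 = 11.94
Step 0: 22px
Step 1: 22.0 × 1.842 = 40.52
Step 2: 22.0 × 1.842² = 74.65
Step 3: 22.0 × 1.842³ = 137.50
Step 4: 22.0 × 1.842⁴ = 253.27

11.94px, 22.00px, 40.52px, 74.65px, 137.50px, 253.27px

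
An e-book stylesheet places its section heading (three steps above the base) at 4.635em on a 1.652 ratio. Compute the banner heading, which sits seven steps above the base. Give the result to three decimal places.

34.522em

Moving from step +3 to step +7 is 4 steps up, so multiply by r⁴.
4.635 × 1.652⁴ = 4.635 × 7.44801 ≈ 34.522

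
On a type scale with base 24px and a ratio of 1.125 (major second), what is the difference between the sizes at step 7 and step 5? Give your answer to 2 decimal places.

Step 5: 24.0 × 1.125⁵ = 43.2488px
Step 7: 24.0 × 1.125⁷ = 54.7367px
Difference: 54.7367 − 43.2488 = 11.4879px

11.49px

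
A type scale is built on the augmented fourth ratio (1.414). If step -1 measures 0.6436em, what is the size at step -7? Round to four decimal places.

0.6436 ÷ 1.414⁶ = 0.6436 ÷ 7.99275 ≈ 0.0805

0.0805em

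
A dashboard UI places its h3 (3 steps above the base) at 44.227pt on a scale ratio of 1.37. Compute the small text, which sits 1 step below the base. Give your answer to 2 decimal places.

12.55pt

Moving from step +3 to step -1 is 4 steps down, so divide by r⁴.
44.227 ÷ 1.37⁴ = 44.227 ÷ 3.52275 ≈ 12.555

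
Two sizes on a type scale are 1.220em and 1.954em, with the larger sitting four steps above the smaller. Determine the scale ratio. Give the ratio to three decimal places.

The ratio satisfies 1.220 × r⁴ = 1.954, so r = (1.954 / 1.220)^(1/4).
r = 1.6016^(1/4) ≈ 1.1250

1.125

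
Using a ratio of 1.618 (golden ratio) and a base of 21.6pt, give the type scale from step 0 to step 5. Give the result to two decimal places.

Step 0: 21.6pt
Step 1: 21.6 × 1.618 = 34.95
Step 2: 21.6 × 1.618² = 56.55
Step 3: 21.6 × 1.618³ = 91.49
Step 4: 21.6 × 1.618⁴ = 148.04
Step 5: 21.6 × 1.618⁵ = 239.52

21.60pt, 34.95pt, 56.55pt, 91.49pt, 148.04pt, 239.52pt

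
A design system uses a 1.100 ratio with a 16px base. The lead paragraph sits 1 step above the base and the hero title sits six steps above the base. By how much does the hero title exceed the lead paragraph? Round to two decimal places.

10.74px

Step 1: 16.0 × 1.100 = 17.6000px
Step 6: 16.0 × 1.100⁶ = 28.3450px
Difference: 28.3450 − 17.6000 = 10.7450px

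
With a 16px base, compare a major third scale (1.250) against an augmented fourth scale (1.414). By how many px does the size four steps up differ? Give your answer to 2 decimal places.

Major third: 16.0 × 1.250⁴ = 39.0625px
Augmented fourth: 16.0 × 1.414⁴ = 63.9613px
Difference: 63.9613 − 39.0625 = 24.8988px

24.90px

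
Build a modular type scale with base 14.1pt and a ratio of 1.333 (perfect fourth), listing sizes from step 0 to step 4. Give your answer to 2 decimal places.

Step 0: 14.1pt
Step 1: 14.1 × 1.333 = 18.80
Step 2: 14.1 × 1.333² = 25.05
Step 3: 14.1 × 1.333³ = 33.40
Step 4: 14.1 × 1.333⁴ = 44.52

14.10pt, 18.80pt, 25.05pt, 33.40pt, 44.52pt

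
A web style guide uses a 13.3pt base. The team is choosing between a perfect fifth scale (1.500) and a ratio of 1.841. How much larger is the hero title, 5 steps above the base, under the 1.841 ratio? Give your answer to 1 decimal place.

Perfect fifth: 13.3 × 1.500⁵ = 100.997pt
At 1.841: 13.3 × 1.841⁵ = 281.268pt
Difference: 281.268 − 100.997 = 180.271pt

180.3pt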